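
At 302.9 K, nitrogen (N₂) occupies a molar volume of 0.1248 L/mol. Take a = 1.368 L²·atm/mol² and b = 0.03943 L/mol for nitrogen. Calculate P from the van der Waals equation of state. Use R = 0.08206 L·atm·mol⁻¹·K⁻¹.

P = RT/(V_m − b) − a/V_m²
RT/(V_m − b) = (0.08206)(302.9)/(0.1248 − 0.03943) = 24.856/0.085370 = 291.16 atm
a/V_m² = 1.368/(0.1248)² = 87.833 atm
P = 291.16 − 87.833 = 203.3 atm

P ≈ 203.3 atm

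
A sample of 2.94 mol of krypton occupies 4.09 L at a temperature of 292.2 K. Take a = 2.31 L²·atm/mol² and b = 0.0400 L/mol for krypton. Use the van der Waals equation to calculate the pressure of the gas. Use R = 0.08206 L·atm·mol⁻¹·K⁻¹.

P = nRT/(V − nb) − a n²/V²
nRT/(V − nb) = (2.94)(0.08206)(292.2)/(4.09 − 2.94×0.0400) = 70.495/3.9724 = 17.746 atm
a n²/V² = (2.31)(2.94)²/(4.09)² = 1.1936 atm
P = 17.746 − 1.1936 = 16.55 atm

P ≈ 16.55 atm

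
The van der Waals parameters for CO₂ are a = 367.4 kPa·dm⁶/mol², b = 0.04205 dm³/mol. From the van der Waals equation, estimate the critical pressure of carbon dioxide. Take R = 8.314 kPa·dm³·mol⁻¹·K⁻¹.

P_c ≈ 7696 kPa

For a van der Waals gas, P_c = a/(27b²).
P_c = 367.4/(27×(0.04205)²) = 367.4/0.047741 = 7696 kPa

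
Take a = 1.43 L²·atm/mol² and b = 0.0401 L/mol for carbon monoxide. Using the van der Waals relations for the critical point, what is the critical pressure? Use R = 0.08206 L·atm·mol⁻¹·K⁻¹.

P_c ≈ 32.94 atm

For a van der Waals gas, P_c = a/(27b²).
P_c = 1.43/(27×(0.0401)²) = 1.43/0.043416 = 32.94 atm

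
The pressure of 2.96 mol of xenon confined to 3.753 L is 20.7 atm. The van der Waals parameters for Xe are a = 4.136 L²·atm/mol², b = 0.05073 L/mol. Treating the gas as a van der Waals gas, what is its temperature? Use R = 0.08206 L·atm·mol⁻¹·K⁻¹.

T = (P + a n²/V²)(V − nb)/(nR)
P + a n²/V² = 20.7 + (4.136)(2.96)²/(3.753)² = 23.273 atm
V − nb = 3.753 − (2.96)(0.05073) = 3.6028 L
T = (23.273)(3.6028)/((2.96)(0.08206)) = 345.2 K

T ≈ 345.2 K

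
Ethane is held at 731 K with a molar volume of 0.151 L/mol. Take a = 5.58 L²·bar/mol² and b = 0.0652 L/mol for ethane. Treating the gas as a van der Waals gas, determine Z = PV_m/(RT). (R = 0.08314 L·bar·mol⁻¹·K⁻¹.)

Z ≈ 1.152

P = RT/(V_m − b) − a/V_m² = (0.08314)(731)/(0.151 − 0.0652) − 5.58/(0.151)²
  = 60.775/0.085800 − 244.73 = 708.33 − 244.73 = 463.60 bar
Z = PV_m/(RT) = (463.60)(0.151)/((0.08314)(731)) = 70.004/60.775 = 1.152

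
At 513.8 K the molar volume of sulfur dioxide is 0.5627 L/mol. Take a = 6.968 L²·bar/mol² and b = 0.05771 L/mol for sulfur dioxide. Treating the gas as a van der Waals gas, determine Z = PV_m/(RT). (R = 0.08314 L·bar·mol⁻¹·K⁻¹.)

Z ≈ 0.8244

P = RT/(V_m − b) − a/V_m² = (0.08314)(513.8)/(0.5627 − 0.05771) − 6.968/(0.5627)²
  = 42.717/0.50499 − 22.007 = 84.590 − 22.007 = 62.583 bar
Z = PV_m/(RT) = (62.583)(0.5627)/((0.08314)(513.8)) = 35.215/42.717 = 0.8244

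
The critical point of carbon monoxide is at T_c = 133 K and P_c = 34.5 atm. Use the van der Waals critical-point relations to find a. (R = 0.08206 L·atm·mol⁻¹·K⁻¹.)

a ≈ 1.457 L²·atm/mol²

From T_c = 8a/(27Rb) and P_c = a/(27b²): a = 27 R² T_c²/(64 P_c).
a = 27×(0.08206)²×(133)²/(64×34.5) = 3216.1/2208.0 = 1.457 L²·atm/mol²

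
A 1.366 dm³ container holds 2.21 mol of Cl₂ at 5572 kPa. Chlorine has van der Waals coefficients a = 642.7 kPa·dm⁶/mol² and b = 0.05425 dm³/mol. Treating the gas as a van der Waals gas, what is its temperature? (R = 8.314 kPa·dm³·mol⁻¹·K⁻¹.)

T = (P + a n²/V²)(V − nb)/(nR)
P + a n²/V² = 5572 + (642.7)(2.21)²/(1.366)² = 7254.3 kPa
V − nb = 1.366 − (2.21)(0.05425) = 1.2461 dm³
T = (7254.3)(1.2461)/((2.21)(8.314)) = 492.0 K

T ≈ 492.0 K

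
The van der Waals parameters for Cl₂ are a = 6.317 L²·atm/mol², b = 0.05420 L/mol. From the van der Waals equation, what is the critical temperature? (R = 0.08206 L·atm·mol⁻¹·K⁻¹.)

For a van der Waals gas, T_c = 8a/(27Rb).
T_c = 8×6.317/(27×0.08206×0.05420) = 50.536/0.12009 = 420.8 K

T_c ≈ 420.8 K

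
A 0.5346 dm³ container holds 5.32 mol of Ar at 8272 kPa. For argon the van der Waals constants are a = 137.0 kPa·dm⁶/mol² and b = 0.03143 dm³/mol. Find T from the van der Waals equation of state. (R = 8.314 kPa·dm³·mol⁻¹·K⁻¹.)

T = (P + a n²/V²)(V − nb)/(nR)
P + a n²/V² = 8272 + (137.0)(5.32)²/(0.5346)² = 21839 kPa
V − nb = 0.5346 − (5.32)(0.03143) = 0.36739 dm³
T = (21839)(0.36739)/((5.32)(8.314)) = 181.4 K

T ≈ 181.4 K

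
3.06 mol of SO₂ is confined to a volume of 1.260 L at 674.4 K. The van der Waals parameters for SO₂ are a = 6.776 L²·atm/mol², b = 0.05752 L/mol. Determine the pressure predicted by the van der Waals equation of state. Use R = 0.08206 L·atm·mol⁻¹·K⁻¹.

P = nRT/(V − nb) − a n²/V²
nRT/(V − nb) = (3.06)(0.08206)(674.4)/(1.260 − 3.06×0.05752) = 169.34/1.0840 = 156.22 atm
a n²/V² = (6.776)(3.06)²/(1.260)² = 39.965 atm
P = 156.22 − 39.965 = 116.3 atm

P ≈ 116.3 atm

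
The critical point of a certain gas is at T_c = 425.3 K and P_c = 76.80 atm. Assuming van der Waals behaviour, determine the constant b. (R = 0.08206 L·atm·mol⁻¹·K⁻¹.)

From T_c = 8a/(27Rb) and P_c = a/(27b²): b = R T_c/(8 P_c).
b = (0.08206)(425.3)/(8×76.80) = 34.900/614.40 = 0.05680 L/mol

b ≈ 0.05680 L/mol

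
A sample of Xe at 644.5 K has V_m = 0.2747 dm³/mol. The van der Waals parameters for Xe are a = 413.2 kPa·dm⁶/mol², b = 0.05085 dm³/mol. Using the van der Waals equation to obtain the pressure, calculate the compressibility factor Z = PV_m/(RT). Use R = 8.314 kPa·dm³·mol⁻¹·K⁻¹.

P = RT/(V_m − b) − a/V_m² = (8.314)(644.5)/(0.2747 − 0.05085) − 413.2/(0.2747)²
  = 5358.4/0.22385 − 5475.7 = 23937 − 5475.7 = 18461 kPa
Z = PV_m/(RT) = (18461)(0.2747)/((8.314)(644.5)) = 5071.2/5358.4 = 0.9464

Z ≈ 0.9464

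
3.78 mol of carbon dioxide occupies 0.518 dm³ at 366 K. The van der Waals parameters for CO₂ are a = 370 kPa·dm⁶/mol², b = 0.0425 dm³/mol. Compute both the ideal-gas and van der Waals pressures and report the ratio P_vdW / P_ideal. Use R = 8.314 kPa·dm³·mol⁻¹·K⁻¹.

P_vdW / P_ideal ≈ 0.5623

Ideal: P_ideal = nRT/V = (3.78)(8.314)(366)/0.518 = 22205.1 kPa
vdW: P = nRT/(V − nb) − a n²/V² = 11502.3/0.357350 − 5286.71/0.268324 = 32187.8 − 19702.7 = 12485.1 kPa
Ratio = 12485.1/22205.1 = 0.5623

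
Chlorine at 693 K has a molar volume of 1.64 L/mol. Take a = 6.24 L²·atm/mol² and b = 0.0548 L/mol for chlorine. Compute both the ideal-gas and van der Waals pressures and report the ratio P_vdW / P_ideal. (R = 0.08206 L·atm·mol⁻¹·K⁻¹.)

Ideal: P_ideal = RT/V_m = (0.08206)(693)/1.64 = 34.6754 atm
vdW: P = RT/(V_m − b) − a/V_m² = 56.8676/1.58520 − 6.24/2.68960 = 35.8741 − 2.32005 = 33.5541 atm
Ratio = 33.5541/34.6754 = 0.9677

P_vdW / P_ideal ≈ 0.9677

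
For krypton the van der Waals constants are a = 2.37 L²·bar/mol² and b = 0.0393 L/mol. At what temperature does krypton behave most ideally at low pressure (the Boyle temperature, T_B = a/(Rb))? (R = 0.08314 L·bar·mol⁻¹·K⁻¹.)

For a van der Waals gas the second virial coefficient B₂ = b − a/(RT) vanishes at T_B = a/(Rb).
T_B = 2.37/(0.08314×0.0393) = 2.37/0.0032674 = 725.3 K

T_B ≈ 725.3 K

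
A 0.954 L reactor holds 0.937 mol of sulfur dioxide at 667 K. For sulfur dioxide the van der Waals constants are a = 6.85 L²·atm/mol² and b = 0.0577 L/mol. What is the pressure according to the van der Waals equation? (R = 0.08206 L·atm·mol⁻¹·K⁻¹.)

P ≈ 50.38 atm

P = nRT/(V − nb) − a n²/V²
nRT/(V − nb) = (0.937)(0.08206)(667)/(0.954 − 0.937×0.0577) = 51.286/0.89994 = 56.988 atm
a n²/V² = (6.85)(0.937)²/(0.954)² = 6.6080 atm
P = 56.988 − 6.6080 = 50.38 atm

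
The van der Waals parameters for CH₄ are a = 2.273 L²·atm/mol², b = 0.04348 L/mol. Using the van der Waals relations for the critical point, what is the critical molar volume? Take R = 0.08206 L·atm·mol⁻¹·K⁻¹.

For a van der Waals gas, V_m,c = 3b.
V_m,c = 3×0.04348 = 0.1304 L/mol

V_m,c ≈ 0.1304 L/mol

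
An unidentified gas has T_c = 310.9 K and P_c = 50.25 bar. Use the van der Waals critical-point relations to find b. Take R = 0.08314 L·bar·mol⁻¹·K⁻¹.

From T_c = 8a/(27Rb) and P_c = a/(27b²): b = R T_c/(8 P_c).
b = (0.08314)(310.9)/(8×50.25) = 25.848/402.00 = 0.06430 L/mol

b ≈ 0.06430 L/mol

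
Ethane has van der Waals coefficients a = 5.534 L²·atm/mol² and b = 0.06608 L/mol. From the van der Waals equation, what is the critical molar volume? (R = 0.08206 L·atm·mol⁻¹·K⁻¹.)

For a van der Waals gas, V_m,c = 3b.
V_m,c = 3×0.06608 = 0.1982 L/mol

V_m,c ≈ 0.1982 L/mol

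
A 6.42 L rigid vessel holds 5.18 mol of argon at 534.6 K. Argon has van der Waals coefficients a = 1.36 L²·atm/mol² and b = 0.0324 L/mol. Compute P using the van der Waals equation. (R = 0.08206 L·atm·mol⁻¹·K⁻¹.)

P = nRT/(V − nb) − a n²/V²
nRT/(V − nb) = (5.18)(0.08206)(534.6)/(6.42 − 5.18×0.0324) = 227.24/6.2522 = 36.346 atm
a n²/V² = (1.36)(5.18)²/(6.42)² = 0.88538 atm
P = 36.346 − 0.88538 = 35.46 atm

P ≈ 35.46 atm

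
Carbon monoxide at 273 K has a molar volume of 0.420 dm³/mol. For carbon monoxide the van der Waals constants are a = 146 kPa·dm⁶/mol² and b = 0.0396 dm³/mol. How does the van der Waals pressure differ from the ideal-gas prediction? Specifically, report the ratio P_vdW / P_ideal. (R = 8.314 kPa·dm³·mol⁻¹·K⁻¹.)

Ideal: P_ideal = RT/V_m = (8.314)(273)/0.420 = 5404.10 kPa
vdW: P = RT/(V_m − b) − a/V_m² = 2269.72/0.380400 − 146/0.176400 = 5966.67 − 827.664 = 5139.01 kPa
Ratio = 5139.01/5404.10 = 0.9509

P_vdW / P_ideal ≈ 0.9509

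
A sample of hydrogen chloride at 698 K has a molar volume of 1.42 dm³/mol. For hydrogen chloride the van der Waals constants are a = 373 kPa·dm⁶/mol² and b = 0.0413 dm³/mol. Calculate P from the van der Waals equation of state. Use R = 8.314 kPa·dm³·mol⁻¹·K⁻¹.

P = RT/(V_m − b) − a/V_m²
RT/(V_m − b) = (8.314)(698)/(1.42 − 0.0413) = 5803.2/1.3787 = 4209.2 kPa
a/V_m² = 373/(1.42)² = 184.98 kPa
P = 4209.2 − 184.98 = 4024 kPa

P ≈ 4024 kPa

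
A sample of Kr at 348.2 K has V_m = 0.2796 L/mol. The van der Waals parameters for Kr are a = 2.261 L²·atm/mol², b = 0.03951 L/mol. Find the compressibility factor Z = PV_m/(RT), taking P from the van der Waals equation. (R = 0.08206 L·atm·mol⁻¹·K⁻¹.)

Z ≈ 0.8816

P = RT/(V_m − b) − a/V_m² = (0.08206)(348.2)/(0.2796 − 0.03951) − 2.261/(0.2796)²
  = 28.573/0.24009 − 28.922 = 119.01 − 28.922 = 90.09 atm
Z = PV_m/(RT) = (90.09)(0.2796)/((0.08206)(348.2)) = 25.189/28.573 = 0.8816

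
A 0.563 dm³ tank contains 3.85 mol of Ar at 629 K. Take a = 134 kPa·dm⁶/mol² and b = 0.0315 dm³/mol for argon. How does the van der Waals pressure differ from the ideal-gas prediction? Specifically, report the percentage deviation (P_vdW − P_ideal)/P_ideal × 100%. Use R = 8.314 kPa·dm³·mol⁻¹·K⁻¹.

Ideal: P_ideal = nRT/V = (3.85)(8.314)(629)/0.563 = 35761.3 kPa
vdW: P = nRT/(V − nb) − a n²/V² = 20133.6/0.441725 − 1986.22/0.316969 = 45579.5 − 6266.29 = 39313.2 kPa
% deviation = (39313.2 − 35761.3)/35761.3 × 100% = 9.93%

9.93 %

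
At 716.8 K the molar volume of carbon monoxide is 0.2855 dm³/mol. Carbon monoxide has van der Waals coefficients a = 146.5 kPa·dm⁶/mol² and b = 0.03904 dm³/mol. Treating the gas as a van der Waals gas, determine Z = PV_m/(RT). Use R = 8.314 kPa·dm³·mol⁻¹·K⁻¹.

Z ≈ 1.072

P = RT/(V_m − b) − a/V_m² = (8.314)(716.8)/(0.2855 − 0.03904) − 146.5/(0.2855)²
  = 5959.5/0.24646 − 1797.3 = 24180 − 1797.3 = 22383 kPa
Z = PV_m/(RT) = (22383)(0.2855)/((8.314)(716.8)) = 6390.3/5959.5 = 1.072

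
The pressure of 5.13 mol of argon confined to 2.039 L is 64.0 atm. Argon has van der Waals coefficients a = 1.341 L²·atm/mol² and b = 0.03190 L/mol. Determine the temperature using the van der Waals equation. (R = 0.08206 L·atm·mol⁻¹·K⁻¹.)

T ≈ 322.9 K

T = (P + a n²/V²)(V − nb)/(nR)
P + a n²/V² = 64.0 + (1.341)(5.13)²/(2.039)² = 72.488 atm
V − nb = 2.039 − (5.13)(0.03190) = 1.8754 L
T = (72.488)(1.8754)/((5.13)(0.08206)) = 322.9 K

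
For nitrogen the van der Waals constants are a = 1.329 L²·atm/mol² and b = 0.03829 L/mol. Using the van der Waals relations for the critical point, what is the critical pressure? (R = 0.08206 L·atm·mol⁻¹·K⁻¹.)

P_c ≈ 33.57 atm

For a van der Waals gas, P_c = a/(27b²).
P_c = 1.329/(27×(0.03829)²) = 1.329/0.039585 = 33.57 atm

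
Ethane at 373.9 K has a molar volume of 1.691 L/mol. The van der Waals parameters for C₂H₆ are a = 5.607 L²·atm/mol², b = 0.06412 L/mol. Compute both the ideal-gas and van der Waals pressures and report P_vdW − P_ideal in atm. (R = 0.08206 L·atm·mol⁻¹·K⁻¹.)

ΔP ≈ -1.246 atm

Ideal: P_ideal = RT/V_m = (0.08206)(373.9)/1.691 = 18.1444 atm
vdW: P = RT/(V_m − b) − a/V_m² = 30.6822/1.62688 − 5.607/2.85948 = 18.8595 − 1.96085 = 16.8987 atm
ΔP = 16.8987 − 18.1444 = -1.246 atm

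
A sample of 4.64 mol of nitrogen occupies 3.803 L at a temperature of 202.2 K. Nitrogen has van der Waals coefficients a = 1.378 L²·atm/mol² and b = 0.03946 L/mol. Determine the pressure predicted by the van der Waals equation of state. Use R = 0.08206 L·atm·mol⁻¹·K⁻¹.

P ≈ 19.22 atm

P = nRT/(V − nb) − a n²/V²
nRT/(V − nb) = (4.64)(0.08206)(202.2)/(3.803 − 4.64×0.03946) = 76.989/3.6199 = 21.268 atm
a n²/V² = (1.378)(4.64)²/(3.803)² = 2.0513 atm
P = 21.268 − 2.0513 = 19.22 atm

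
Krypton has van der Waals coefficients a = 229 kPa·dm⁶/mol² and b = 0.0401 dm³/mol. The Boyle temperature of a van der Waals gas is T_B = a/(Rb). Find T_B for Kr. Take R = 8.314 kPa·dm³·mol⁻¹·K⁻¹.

T_B ≈ 686.9 K

For a van der Waals gas the second virial coefficient B₂ = b − a/(RT) vanishes at T_B = a/(Rb).
T_B = 229/(8.314×0.0401) = 229/0.33339 = 686.9 K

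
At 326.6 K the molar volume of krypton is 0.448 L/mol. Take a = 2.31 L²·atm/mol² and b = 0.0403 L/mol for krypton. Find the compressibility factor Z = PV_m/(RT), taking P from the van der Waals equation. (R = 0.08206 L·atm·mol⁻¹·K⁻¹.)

P = RT/(V_m − b) − a/V_m² = (0.08206)(326.6)/(0.448 − 0.0403) − 2.31/(0.448)²
  = 26.801/0.40770 − 11.509 = 65.737 − 11.509 = 54.228 atm
Z = PV_m/(RT) = (54.228)(0.448)/((0.08206)(326.6)) = 24.294/26.801 = 0.9065

Z ≈ 0.9065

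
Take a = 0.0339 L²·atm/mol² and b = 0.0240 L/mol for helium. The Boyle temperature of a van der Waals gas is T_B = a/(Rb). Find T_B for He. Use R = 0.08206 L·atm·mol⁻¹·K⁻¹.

T_B ≈ 17.21 K

For a van der Waals gas the second virial coefficient B₂ = b − a/(RT) vanishes at T_B = a/(Rb).
T_B = 0.0339/(0.08206×0.0240) = 0.0339/0.0019694 = 17.21 K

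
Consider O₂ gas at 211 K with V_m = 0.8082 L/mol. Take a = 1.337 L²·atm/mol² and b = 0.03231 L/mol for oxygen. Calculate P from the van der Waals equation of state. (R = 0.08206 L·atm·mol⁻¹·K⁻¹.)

P = RT/(V_m − b) − a/V_m²
RT/(V_m − b) = (0.08206)(211)/(0.8082 − 0.03231) = 17.315/0.77589 = 22.316 atm
a/V_m² = 1.337/(0.8082)² = 2.0469 atm
P = 22.316 − 2.0469 = 20.27 atm

P ≈ 20.27 atm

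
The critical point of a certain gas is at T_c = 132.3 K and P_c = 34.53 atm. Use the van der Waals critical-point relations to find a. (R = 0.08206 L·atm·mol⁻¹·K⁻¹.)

From T_c = 8a/(27Rb) and P_c = a/(27b²): a = 27 R² T_c²/(64 P_c).
a = 27×(0.08206)²×(132.3)²/(64×34.53) = 3182.3/2209.9 = 1.440 L²·atm/mol²

a ≈ 1.440 L²·atm/mol²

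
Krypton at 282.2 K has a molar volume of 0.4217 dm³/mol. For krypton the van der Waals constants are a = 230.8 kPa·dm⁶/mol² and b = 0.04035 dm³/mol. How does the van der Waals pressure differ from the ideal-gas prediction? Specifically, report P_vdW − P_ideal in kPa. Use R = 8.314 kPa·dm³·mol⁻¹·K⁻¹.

Ideal: P_ideal = RT/V_m = (8.314)(282.2)/0.4217 = 5563.70 kPa
vdW: P = RT/(V_m − b) − a/V_m² = 2346.21/0.381350 − 230.8/0.177831 = 6152.38 − 1297.86 = 4854.52 kPa
ΔP = 4854.52 − 5563.70 = -709.2 kPa

ΔP ≈ -709.2 kPa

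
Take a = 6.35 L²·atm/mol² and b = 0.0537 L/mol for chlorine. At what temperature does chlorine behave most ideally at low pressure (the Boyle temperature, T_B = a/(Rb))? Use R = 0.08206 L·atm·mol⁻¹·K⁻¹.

For a van der Waals gas the second virial coefficient B₂ = b − a/(RT) vanishes at T_B = a/(Rb).
T_B = 6.35/(0.08206×0.0537) = 6.35/0.0044066 = 1441 K

T_B ≈ 1441 K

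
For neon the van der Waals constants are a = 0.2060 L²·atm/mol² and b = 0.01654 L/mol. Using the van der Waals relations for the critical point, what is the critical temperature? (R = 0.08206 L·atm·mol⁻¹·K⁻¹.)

T_c ≈ 44.97 K

For a van der Waals gas, T_c = 8a/(27Rb).
T_c = 8×0.2060/(27×0.08206×0.01654) = 1.6480/0.036646 = 44.97 K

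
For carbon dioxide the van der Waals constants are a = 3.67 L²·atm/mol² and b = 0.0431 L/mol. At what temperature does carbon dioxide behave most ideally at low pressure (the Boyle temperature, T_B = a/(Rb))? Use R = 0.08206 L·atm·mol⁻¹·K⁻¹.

T_B ≈ 1038 K

For a van der Waals gas the second virial coefficient B₂ = b − a/(RT) vanishes at T_B = a/(Rb).
T_B = 3.67/(0.08206×0.0431) = 3.67/0.0035368 = 1038 K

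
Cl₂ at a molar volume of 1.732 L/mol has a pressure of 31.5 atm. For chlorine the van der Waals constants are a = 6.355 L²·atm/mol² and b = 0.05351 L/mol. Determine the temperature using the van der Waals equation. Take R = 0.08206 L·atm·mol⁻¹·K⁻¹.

T ≈ 687.6 K

T = (P + a/V_m²)(V_m − b)/R
P + a/V_m² = 31.5 + 6.355/(1.732)² = 33.618 atm
V_m − b = 1.732 − 0.05351 = 1.6785 L/mol
T = (33.618)(1.6785)/0.08206 = 687.6 K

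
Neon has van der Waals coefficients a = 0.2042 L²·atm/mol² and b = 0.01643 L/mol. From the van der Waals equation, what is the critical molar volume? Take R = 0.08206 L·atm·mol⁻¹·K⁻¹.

For a van der Waals gas, V_m,c = 3b.
V_m,c = 3×0.01643 = 0.04929 L/mol

V_m,c ≈ 0.04929 L/mol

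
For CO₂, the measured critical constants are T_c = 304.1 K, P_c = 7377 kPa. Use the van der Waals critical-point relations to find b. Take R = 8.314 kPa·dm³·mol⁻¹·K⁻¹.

b ≈ 0.04284 dm³/mol

From T_c = 8a/(27Rb) and P_c = a/(27b²): b = R T_c/(8 P_c).
b = (8.314)(304.1)/(8×7377) = 2528.3/59016 = 0.04284 dm³/mol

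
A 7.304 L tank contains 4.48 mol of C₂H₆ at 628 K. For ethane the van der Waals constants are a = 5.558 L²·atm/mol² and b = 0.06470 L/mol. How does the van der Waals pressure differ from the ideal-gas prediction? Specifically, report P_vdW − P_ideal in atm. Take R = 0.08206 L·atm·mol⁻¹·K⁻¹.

Ideal: P_ideal = nRT/V = (4.48)(0.08206)(628)/7.304 = 31.6088 atm
vdW: P = nRT/(V − nb) − a n²/V² = 230.871/7.01414 − 111.551/53.3484 = 32.9151 − 2.09099 = 30.8241 atm
ΔP = 30.8241 − 31.6088 = -0.785 atm

ΔP ≈ -0.785 atm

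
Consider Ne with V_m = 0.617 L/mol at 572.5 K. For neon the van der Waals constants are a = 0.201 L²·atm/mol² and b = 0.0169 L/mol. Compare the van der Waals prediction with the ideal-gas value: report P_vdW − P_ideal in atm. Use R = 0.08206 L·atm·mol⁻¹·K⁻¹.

Ideal: P_ideal = RT/V_m = (0.08206)(572.5)/0.617 = 76.1416 atm
vdW: P = RT/(V_m − b) − a/V_m² = 46.9794/0.600100 − 0.201/0.380689 = 78.2860 − 0.527990 = 77.7580 atm
ΔP = 77.7580 − 76.1416 = 1.616 atm

ΔP ≈ 1.616 atm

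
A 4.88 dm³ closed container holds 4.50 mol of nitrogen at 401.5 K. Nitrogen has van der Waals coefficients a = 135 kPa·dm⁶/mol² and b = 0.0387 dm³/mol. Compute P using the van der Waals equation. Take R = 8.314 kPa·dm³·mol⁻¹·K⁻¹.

P ≈ 3077 kPa

P = nRT/(V − nb) − a n²/V²
nRT/(V − nb) = (4.50)(8.314)(401.5)/(4.88 − 4.50×0.0387) = 15021/4.7059 = 3192.0 kPa
a n²/V² = (135)(4.50)²/(4.88)² = 114.79 kPa
P = 3192.0 − 114.79 = 3077 kPa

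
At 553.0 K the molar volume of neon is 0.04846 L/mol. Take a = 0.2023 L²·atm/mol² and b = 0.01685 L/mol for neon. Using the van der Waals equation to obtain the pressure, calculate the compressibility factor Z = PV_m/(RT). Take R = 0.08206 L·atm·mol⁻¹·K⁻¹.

Z ≈ 1.441

P = RT/(V_m − b) − a/V_m² = (0.08206)(553.0)/(0.04846 − 0.01685) − 0.2023/(0.04846)²
  = 45.379/0.031610 − 86.145 = 1435.6 − 86.145 = 1349.5 atm
Z = PV_m/(RT) = (1349.5)(0.04846)/((0.08206)(553.0)) = 65.397/45.379 = 1.441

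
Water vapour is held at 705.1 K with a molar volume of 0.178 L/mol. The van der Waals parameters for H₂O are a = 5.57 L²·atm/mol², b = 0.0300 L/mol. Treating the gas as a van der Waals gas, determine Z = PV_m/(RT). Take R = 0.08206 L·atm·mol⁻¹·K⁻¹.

P = RT/(V_m − b) − a/V_m² = (0.08206)(705.1)/(0.178 − 0.0300) − 5.57/(0.178)²
  = 57.861/0.14800 − 175.80 = 390.95 − 175.80 = 215.15 atm
Z = PV_m/(RT) = (215.15)(0.178)/((0.08206)(705.1)) = 38.297/57.861 = 0.6619

Z ≈ 0.6619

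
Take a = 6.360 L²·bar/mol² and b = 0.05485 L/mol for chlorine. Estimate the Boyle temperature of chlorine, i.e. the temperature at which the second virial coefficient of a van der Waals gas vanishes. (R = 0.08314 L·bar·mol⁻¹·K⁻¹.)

For a van der Waals gas the second virial coefficient B₂ = b − a/(RT) vanishes at T_B = a/(Rb).
T_B = 6.360/(0.08314×0.05485) = 6.360/0.0045602 = 1395 K

T_B ≈ 1395 K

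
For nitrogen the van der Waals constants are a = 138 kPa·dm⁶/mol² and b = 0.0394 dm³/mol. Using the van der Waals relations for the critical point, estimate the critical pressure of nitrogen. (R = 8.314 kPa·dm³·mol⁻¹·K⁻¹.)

P_c ≈ 3292 kPa

For a van der Waals gas, P_c = a/(27b²).
P_c = 138/(27×(0.0394)²) = 138/0.041914 = 3292 kPa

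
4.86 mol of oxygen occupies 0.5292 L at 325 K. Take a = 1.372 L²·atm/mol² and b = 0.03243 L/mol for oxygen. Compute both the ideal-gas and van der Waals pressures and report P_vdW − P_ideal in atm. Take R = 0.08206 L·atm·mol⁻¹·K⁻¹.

Ideal: P_ideal = nRT/V = (4.86)(0.08206)(325)/0.5292 = 244.924 atm
vdW: P = nRT/(V − nb) − a n²/V² = 129.614/0.371590 − 32.4061/0.280053 = 348.809 − 115.714 = 233.095 atm
ΔP = 233.095 − 244.924 = -11.83 atm

ΔP ≈ -11.83 atm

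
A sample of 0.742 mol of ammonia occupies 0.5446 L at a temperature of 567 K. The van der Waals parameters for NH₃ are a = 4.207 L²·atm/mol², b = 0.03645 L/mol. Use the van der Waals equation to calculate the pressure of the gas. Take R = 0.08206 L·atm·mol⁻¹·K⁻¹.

P ≈ 58.90 atm

P = nRT/(V − nb) − a n²/V²
nRT/(V − nb) = (0.742)(0.08206)(567)/(0.5446 − 0.742×0.03645) = 34.524/0.51755 = 66.707 atm
a n²/V² = (4.207)(0.742)²/(0.5446)² = 7.8095 atm
P = 66.707 − 7.8095 = 58.90 atm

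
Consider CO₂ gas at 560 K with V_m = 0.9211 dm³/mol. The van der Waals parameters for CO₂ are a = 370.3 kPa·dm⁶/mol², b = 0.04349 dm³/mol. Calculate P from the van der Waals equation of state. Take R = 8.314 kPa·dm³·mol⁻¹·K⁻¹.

P ≈ 4869 kPa

P = RT/(V_m − b) − a/V_m²
RT/(V_m − b) = (8.314)(560)/(0.9211 − 0.04349) = 4655.8/0.87761 = 5305.1 kPa
a/V_m² = 370.3/(0.9211)² = 436.46 kPa
P = 5305.1 − 436.46 = 4869 kPa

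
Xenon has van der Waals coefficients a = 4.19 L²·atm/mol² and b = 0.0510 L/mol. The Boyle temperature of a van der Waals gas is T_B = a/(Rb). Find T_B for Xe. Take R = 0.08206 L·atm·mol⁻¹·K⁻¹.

For a van der Waals gas the second virial coefficient B₂ = b − a/(RT) vanishes at T_B = a/(Rb).
T_B = 4.19/(0.08206×0.0510) = 4.19/0.0041851 = 1001 K

T_B ≈ 1001 K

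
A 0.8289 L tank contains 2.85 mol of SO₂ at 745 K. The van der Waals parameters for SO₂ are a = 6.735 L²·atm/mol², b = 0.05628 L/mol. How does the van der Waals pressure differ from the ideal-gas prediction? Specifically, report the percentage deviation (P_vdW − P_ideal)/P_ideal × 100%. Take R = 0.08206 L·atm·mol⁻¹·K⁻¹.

Ideal: P_ideal = nRT/V = (2.85)(0.08206)(745)/0.8289 = 210.199 atm
vdW: P = nRT/(V − nb) − a n²/V² = 174.234/0.668502 − 54.7050/0.687075 = 260.633 − 79.6201 = 181.013 atm
% deviation = (181.013 − 210.199)/210.199 × 100% = -13.88%

-13.88 %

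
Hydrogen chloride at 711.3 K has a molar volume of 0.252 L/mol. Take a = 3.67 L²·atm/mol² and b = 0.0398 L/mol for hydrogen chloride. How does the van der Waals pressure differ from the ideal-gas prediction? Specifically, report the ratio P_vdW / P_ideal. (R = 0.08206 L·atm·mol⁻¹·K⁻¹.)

P_vdW / P_ideal ≈ 0.9381

Ideal: P_ideal = RT/V_m = (0.08206)(711.3)/0.252 = 231.624 atm
vdW: P = RT/(V_m − b) − a/V_m² = 58.3693/0.212200 − 3.67/0.0635040 = 275.067 − 57.7916 = 217.275 atm
Ratio = 217.275/231.624 = 0.9381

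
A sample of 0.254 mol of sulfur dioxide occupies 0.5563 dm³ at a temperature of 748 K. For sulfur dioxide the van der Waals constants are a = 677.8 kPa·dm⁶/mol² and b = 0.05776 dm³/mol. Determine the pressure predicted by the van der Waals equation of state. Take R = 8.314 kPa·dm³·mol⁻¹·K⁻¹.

P ≈ 2775 kPa

P = nRT/(V − nb) − a n²/V²
nRT/(V − nb) = (0.254)(8.314)(748)/(0.5563 − 0.254×0.05776) = 1579.6/0.54163 = 2916.4 kPa
a n²/V² = (677.8)(0.254)²/(0.5563)² = 141.30 kPa
P = 2916.4 − 141.30 = 2775 kPa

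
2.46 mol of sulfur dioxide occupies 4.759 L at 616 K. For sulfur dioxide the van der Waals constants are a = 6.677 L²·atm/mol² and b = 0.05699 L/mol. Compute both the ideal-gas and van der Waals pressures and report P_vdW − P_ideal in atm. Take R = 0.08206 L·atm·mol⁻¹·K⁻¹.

Ideal: P_ideal = nRT/V = (2.46)(0.08206)(616)/4.759 = 26.1295 atm
vdW: P = nRT/(V − nb) − a n²/V² = 124.350/4.61880 − 40.4065/22.6481 = 26.9226 − 1.78410 = 25.1385 atm
ΔP = 25.1385 − 26.1295 = -0.991 atm

ΔP ≈ -0.991 atm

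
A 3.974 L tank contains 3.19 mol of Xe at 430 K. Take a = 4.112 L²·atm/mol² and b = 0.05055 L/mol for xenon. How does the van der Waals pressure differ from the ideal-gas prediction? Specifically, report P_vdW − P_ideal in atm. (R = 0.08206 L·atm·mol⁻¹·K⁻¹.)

Ideal: P_ideal = nRT/V = (3.19)(0.08206)(430)/3.974 = 28.3245 atm
vdW: P = nRT/(V − nb) − a n²/V² = 112.562/3.81275 − 41.8441/15.7927 = 29.5225 − 2.64958 = 26.8729 atm
ΔP = 26.8729 − 28.3245 = -1.452 atm

ΔP ≈ -1.452 atm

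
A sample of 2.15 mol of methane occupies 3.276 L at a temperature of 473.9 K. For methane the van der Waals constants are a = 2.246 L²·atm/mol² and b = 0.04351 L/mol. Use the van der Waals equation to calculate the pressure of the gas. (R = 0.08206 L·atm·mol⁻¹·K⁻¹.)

P = nRT/(V − nb) − a n²/V²
nRT/(V − nb) = (2.15)(0.08206)(473.9)/(3.276 − 2.15×0.04351) = 83.610/3.1825 = 26.272 atm
a n²/V² = (2.246)(2.15)²/(3.276)² = 0.96738 atm
P = 26.272 − 0.96738 = 25.30 atm

P ≈ 25.30 atm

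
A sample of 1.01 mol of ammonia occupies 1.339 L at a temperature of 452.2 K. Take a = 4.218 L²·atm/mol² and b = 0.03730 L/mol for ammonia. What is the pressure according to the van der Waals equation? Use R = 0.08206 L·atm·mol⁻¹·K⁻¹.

P ≈ 26.40 atm

P = nRT/(V − nb) − a n²/V²
nRT/(V − nb) = (1.01)(0.08206)(452.2)/(1.339 − 1.01×0.03730) = 37.479/1.3013 = 28.801 atm
a n²/V² = (4.218)(1.01)²/(1.339)² = 2.3999 atm
P = 28.801 − 2.3999 = 26.40 atm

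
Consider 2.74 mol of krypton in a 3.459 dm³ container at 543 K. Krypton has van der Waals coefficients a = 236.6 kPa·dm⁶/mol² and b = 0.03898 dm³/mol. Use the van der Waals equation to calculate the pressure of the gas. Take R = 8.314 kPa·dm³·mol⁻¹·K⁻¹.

P ≈ 3542 kPa

P = nRT/(V − nb) − a n²/V²
nRT/(V − nb) = (2.74)(8.314)(543)/(3.459 − 2.74×0.03898) = 12370/3.3522 = 3690.1 kPa
a n²/V² = (236.6)(2.74)²/(3.459)² = 148.46 kPa
P = 3690.1 − 148.46 = 3542 kPa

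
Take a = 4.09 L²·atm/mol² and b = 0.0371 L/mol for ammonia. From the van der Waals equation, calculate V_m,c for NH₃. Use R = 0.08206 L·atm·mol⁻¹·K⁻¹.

V_m,c ≈ 0.1113 L/mol

For a van der Waals gas, V_m,c = 3b.
V_m,c = 3×0.0371 = 0.1113 L/mol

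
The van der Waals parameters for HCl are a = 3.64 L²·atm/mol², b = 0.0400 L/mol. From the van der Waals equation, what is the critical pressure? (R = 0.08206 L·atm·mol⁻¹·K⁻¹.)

P_c ≈ 84.26 atm

For a van der Waals gas, P_c = a/(27b²).
P_c = 3.64/(27×(0.0400)²) = 3.64/0.043200 = 84.26 atm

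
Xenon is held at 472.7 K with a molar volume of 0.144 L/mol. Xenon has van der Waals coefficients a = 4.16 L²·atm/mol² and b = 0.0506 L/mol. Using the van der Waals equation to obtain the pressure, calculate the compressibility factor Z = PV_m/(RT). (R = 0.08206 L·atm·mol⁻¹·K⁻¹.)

P = RT/(V_m − b) − a/V_m² = (0.08206)(472.7)/(0.144 − 0.0506) − 4.16/(0.144)²
  = 38.790/0.093400 − 200.62 = 415.31 − 200.62 = 214.69 atm
Z = PV_m/(RT) = (214.69)(0.144)/((0.08206)(472.7)) = 30.915/38.790 = 0.7970

Z ≈ 0.7970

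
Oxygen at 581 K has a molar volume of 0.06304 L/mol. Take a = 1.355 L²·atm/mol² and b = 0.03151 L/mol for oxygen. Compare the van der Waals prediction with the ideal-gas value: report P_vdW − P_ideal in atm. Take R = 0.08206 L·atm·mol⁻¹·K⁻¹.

Ideal: P_ideal = RT/V_m = (0.08206)(581)/0.06304 = 756.295 atm
vdW: P = RT/(V_m − b) − a/V_m² = 47.6769/0.0315300 − 1.355/0.00397404 = 1512.11 − 340.963 = 1171.15 atm
ΔP = 1171.15 − 756.295 = 414.9 atm

ΔP ≈ 414.9 atm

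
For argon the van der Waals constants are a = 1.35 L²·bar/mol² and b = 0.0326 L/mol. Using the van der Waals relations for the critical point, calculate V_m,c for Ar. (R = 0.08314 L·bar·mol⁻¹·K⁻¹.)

V_m,c ≈ 0.09780 L/mol

For a van der Waals gas, V_m,c = 3b.
V_m,c = 3×0.0326 = 0.09780 L/mol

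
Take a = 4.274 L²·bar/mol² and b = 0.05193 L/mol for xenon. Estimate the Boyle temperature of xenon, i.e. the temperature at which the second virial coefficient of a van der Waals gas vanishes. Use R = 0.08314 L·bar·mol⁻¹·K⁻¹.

For a van der Waals gas the second virial coefficient B₂ = b − a/(RT) vanishes at T_B = a/(Rb).
T_B = 4.274/(0.08314×0.05193) = 4.274/0.0043175 = 989.9 K

T_B ≈ 989.9 K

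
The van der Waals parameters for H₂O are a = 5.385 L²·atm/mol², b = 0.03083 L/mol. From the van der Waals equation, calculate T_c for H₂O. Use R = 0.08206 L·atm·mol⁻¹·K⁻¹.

T_c ≈ 630.7 K

For a van der Waals gas, T_c = 8a/(27Rb).
T_c = 8×5.385/(27×0.08206×0.03083) = 43.080/0.068308 = 630.7 K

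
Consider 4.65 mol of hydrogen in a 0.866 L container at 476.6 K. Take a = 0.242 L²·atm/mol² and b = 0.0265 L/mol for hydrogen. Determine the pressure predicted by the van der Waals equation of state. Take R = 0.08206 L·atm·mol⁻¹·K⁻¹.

P = nRT/(V − nb) − a n²/V²
nRT/(V − nb) = (4.65)(0.08206)(476.6)/(0.866 − 4.65×0.0265) = 181.86/0.74278 = 244.84 atm
a n²/V² = (0.242)(4.65)²/(0.866)² = 6.9773 atm
P = 244.84 − 6.9773 = 237.9 atm

P ≈ 237.9 atm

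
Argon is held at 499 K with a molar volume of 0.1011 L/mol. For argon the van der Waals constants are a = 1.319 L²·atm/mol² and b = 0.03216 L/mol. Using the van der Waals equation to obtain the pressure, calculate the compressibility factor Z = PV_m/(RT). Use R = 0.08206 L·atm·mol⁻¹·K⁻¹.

Z ≈ 1.148

P = RT/(V_m − b) − a/V_m² = (0.08206)(499)/(0.1011 − 0.03216) − 1.319/(0.1011)²
  = 40.948/0.068940 − 129.05 = 593.97 − 129.05 = 464.92 atm
Z = PV_m/(RT) = (464.92)(0.1011)/((0.08206)(499)) = 47.003/40.948 = 1.148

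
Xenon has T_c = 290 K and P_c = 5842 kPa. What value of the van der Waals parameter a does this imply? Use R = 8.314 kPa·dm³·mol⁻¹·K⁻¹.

From T_c = 8a/(27Rb) and P_c = a/(27b²): a = 27 R² T_c²/(64 P_c).
a = 27×(8.314)²×(290)²/(64×5842) = 156956679/373888 = 419.8 kPa·dm⁶/mol²

a ≈ 419.8 kPa·dm⁶/mol²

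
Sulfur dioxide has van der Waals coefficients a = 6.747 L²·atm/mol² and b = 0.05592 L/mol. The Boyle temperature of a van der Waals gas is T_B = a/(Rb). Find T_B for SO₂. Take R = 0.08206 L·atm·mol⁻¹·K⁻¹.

For a van der Waals gas the second virial coefficient B₂ = b − a/(RT) vanishes at T_B = a/(Rb).
T_B = 6.747/(0.08206×0.05592) = 6.747/0.0045888 = 1470 K

T_B ≈ 1470 K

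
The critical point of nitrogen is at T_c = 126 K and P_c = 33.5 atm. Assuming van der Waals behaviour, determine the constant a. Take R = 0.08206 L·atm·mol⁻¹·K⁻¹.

From T_c = 8a/(27Rb) and P_c = a/(27b²): a = 27 R² T_c²/(64 P_c).
a = 27×(0.08206)²×(126)²/(64×33.5) = 2886.5/2144.0 = 1.346 L²·atm/mol²

a ≈ 1.346 L²·atm/mol²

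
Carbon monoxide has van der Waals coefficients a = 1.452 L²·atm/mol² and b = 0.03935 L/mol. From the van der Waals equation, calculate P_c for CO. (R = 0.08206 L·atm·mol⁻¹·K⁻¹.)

For a van der Waals gas, P_c = a/(27b²).
P_c = 1.452/(27×(0.03935)²) = 1.452/0.041807 = 34.73 atm

P_c ≈ 34.73 atm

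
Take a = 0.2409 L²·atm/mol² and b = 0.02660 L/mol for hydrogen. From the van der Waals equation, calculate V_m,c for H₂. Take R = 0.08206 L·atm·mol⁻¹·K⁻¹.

V_m,c ≈ 0.07980 L/mol

For a van der Waals gas, V_m,c = 3b.
V_m,c = 3×0.02660 = 0.07980 L/mol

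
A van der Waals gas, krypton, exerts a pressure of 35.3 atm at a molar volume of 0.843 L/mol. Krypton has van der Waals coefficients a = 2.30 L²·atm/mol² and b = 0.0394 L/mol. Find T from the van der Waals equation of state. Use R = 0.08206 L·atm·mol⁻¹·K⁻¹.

T = (P + a/V_m²)(V_m − b)/R
P + a/V_m² = 35.3 + 2.30/(0.843)² = 38.536 atm
V_m − b = 0.843 − 0.0394 = 0.80360 L/mol
T = (38.536)(0.80360)/0.08206 = 377.4 K

T ≈ 377.4 K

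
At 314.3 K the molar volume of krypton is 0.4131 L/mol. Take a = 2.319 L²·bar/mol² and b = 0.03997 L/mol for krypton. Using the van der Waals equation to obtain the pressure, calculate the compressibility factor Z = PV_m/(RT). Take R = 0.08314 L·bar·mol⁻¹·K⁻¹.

Z ≈ 0.8923

P = RT/(V_m − b) − a/V_m² = (0.08314)(314.3)/(0.4131 − 0.03997) − 2.319/(0.4131)²
  = 26.131/0.37313 − 13.589 = 70.032 − 13.589 = 56.443 bar
Z = PV_m/(RT) = (56.443)(0.4131)/((0.08314)(314.3)) = 23.317/26.131 = 0.8923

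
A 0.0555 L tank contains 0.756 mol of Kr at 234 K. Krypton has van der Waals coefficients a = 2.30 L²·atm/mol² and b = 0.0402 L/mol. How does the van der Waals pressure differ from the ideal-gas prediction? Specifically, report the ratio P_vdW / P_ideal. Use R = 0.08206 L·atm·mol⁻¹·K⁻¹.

P_vdW / P_ideal ≈ 0.5788

Ideal: P_ideal = nRT/V = (0.756)(0.08206)(234)/0.0555 = 261.563 atm
vdW: P = nRT/(V − nb) − a n²/V² = 14.5167/0.0251088 − 1.31453/0.00308025 = 578.152 − 426.761 = 151.391 atm
Ratio = 151.391/261.563 = 0.5788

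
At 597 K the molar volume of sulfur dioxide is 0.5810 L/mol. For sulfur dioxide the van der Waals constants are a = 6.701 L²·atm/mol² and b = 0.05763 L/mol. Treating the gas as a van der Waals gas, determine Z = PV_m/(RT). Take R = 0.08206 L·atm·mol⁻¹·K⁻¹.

Z ≈ 0.8747

P = RT/(V_m − b) − a/V_m² = (0.08206)(597)/(0.5810 − 0.05763) − 6.701/(0.5810)²
  = 48.990/0.52337 − 19.851 = 93.605 − 19.851 = 73.754 atm
Z = PV_m/(RT) = (73.754)(0.5810)/((0.08206)(597)) = 42.851/48.990 = 0.8747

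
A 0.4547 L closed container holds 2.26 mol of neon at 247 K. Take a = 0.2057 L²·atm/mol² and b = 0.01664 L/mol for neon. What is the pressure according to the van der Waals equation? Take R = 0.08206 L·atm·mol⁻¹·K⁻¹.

P = nRT/(V − nb) − a n²/V²
nRT/(V − nb) = (2.26)(0.08206)(247)/(0.4547 − 2.26×0.01664) = 45.808/0.41709 = 109.83 atm
a n²/V² = (0.2057)(2.26)²/(0.4547)² = 5.0816 atm
P = 109.83 − 5.0816 = 104.7 atm

P ≈ 104.7 atm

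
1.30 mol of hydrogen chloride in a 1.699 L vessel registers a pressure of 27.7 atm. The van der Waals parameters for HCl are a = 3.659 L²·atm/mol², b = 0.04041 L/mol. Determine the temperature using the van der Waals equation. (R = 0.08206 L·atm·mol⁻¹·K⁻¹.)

T ≈ 460.6 K

T = (P + a n²/V²)(V − nb)/(nR)
P + a n²/V² = 27.7 + (3.659)(1.30)²/(1.699)² = 29.842 atm
V − nb = 1.699 − (1.30)(0.04041) = 1.6465 L
T = (29.842)(1.6465)/((1.30)(0.08206)) = 460.6 K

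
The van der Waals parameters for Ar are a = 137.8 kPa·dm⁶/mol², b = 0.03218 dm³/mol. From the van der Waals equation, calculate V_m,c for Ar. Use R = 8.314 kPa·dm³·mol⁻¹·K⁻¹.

V_m,c ≈ 0.09654 dm³/mol

For a van der Waals gas, V_m,c = 3b.
V_m,c = 3×0.03218 = 0.09654 dm³/mol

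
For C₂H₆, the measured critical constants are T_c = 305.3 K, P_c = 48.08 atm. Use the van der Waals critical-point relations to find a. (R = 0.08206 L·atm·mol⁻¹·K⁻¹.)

From T_c = 8a/(27Rb) and P_c = a/(27b²): a = 27 R² T_c²/(64 P_c).
a = 27×(0.08206)²×(305.3)²/(64×48.08) = 16947/3077.1 = 5.507 L²·atm/mol²

a ≈ 5.507 L²·atm/mol²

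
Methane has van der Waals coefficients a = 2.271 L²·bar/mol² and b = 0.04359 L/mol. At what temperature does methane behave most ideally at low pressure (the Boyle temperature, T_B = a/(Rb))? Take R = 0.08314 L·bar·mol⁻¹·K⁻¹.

T_B ≈ 626.6 K

For a van der Waals gas the second virial coefficient B₂ = b − a/(RT) vanishes at T_B = a/(Rb).
T_B = 2.271/(0.08314×0.04359) = 2.271/0.0036241 = 626.6 K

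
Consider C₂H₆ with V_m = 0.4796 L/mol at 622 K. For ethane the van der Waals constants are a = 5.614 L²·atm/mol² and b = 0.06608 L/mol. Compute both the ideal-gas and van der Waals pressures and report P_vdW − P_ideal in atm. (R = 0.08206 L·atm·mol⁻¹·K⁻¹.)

ΔP ≈ -7.40 atm

Ideal: P_ideal = RT/V_m = (0.08206)(622)/0.4796 = 106.425 atm
vdW: P = RT/(V_m − b) − a/V_m² = 51.0413/0.413520 − 5.614/0.230016 = 123.431 − 24.4070 = 99.024 atm
ΔP = 99.024 − 106.425 = -7.40 atm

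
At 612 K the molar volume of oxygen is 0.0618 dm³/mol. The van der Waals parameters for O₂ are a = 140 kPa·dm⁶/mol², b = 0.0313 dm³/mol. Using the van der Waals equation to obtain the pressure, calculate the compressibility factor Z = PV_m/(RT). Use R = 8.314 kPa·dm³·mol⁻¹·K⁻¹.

Z ≈ 1.581

P = RT/(V_m − b) − a/V_m² = (8.314)(612)/(0.0618 − 0.0313) − 140/(0.0618)²
  = 5088.2/0.030500 − 36657 = 166826 − 36657 = 130169 kPa
Z = PV_m/(RT) = (130169)(0.0618)/((8.314)(612)) = 8044.4/5088.2 = 1.581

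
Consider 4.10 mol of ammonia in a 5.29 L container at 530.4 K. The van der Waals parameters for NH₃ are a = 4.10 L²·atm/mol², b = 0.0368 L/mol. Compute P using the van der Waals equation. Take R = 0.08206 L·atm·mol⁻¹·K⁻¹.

P ≈ 32.26 atm

P = nRT/(V − nb) − a n²/V²
nRT/(V − nb) = (4.10)(0.08206)(530.4)/(5.29 − 4.10×0.0368) = 178.45/5.1391 = 34.724 atm
a n²/V² = (4.10)(4.10)²/(5.29)² = 2.4629 atm
P = 34.724 − 2.4629 = 32.26 atm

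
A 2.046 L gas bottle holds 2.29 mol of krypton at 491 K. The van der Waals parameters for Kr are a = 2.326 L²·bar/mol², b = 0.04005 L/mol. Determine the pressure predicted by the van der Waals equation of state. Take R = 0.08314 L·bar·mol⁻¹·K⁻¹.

P = nRT/(V − nb) − a n²/V²
nRT/(V − nb) = (2.29)(0.08314)(491)/(2.046 − 2.29×0.04005) = 93.482/1.9543 = 47.834 bar
a n²/V² = (2.326)(2.29)²/(2.046)² = 2.9139 bar
P = 47.834 − 2.9139 = 44.92 bar

P ≈ 44.92 bar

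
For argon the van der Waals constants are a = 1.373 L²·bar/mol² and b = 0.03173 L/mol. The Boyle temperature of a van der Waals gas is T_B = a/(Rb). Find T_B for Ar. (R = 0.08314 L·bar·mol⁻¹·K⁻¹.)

T_B ≈ 520.5 K

For a van der Waals gas the second virial coefficient B₂ = b − a/(RT) vanishes at T_B = a/(Rb).
T_B = 1.373/(0.08314×0.03173) = 1.373/0.0026380 = 520.5 K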